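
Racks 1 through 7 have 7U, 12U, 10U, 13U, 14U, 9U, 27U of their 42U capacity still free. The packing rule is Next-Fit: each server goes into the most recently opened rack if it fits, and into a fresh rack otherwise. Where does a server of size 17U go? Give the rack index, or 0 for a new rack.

7

Next-Fit only looks at rack 7, which has 27U free.
17U fits there.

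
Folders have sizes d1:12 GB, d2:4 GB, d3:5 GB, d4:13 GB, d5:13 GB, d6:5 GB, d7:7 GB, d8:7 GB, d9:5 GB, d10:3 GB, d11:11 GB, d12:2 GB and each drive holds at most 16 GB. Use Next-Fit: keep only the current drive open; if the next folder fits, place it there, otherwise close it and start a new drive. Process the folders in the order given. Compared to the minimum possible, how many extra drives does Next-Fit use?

Next-Fit: [12,4] [5] [13] [13] [5,7] [7,5,3] [11,2] → 7 drives.
Total size 87 GB; any packing needs at least ⌈87/16⌉ = 6 drives.
An optimal packing achieves that bound: [13,3] [13,2] [12,4] [11,5] [7,7] [5,5] → 6 drives.
Excess: 7 − 6 = 1.

1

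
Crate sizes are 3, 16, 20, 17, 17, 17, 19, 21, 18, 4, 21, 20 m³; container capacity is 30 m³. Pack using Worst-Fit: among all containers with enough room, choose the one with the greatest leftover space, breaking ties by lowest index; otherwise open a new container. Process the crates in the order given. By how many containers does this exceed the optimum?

Worst-Fit: [3,16] [20] [17,4] [17] [17] [19] [21] [18] [21] [20] → 10 containers.
10 crates exceed 15 m³ (half the capacity), and no two of those can share a container, so at least 10 containers are needed.
So 10 is already optimal.

0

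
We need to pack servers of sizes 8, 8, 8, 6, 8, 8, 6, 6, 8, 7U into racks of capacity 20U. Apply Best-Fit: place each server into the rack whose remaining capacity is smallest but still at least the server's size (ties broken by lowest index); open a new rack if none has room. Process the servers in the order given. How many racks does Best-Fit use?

rack 1: place 8U, 12U left
rack 1: place 8U, 4U left
rack 2: place 8U, 12U left
rack 2: place 6U, 6U left
rack 3: place 8U, 12U left
rack 3: place 8U, 4U left
rack 2: place 6U, 0U left
rack 4: place 6U, 14U left
rack 4: place 8U, 6U left
rack 5: place 7U, 13U left
Final racks: [8,8] [8,6,6] [8,8] [6,8] [7].

5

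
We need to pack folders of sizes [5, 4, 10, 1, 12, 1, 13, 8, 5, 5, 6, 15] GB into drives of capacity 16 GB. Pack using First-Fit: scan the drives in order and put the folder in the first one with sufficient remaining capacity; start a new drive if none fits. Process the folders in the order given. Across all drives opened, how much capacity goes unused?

11

5 GB → drive 1 (remaining 11 GB)
4 GB → drive 1 (remaining 7 GB)
10 GB → drive 2 (remaining 6 GB)
1 GB → drive 1 (remaining 6 GB)
12 GB → drive 3 (remaining 4 GB)
1 GB → drive 1 (remaining 5 GB)
13 GB → drive 4 (remaining 3 GB)
8 GB → drive 5 (remaining 8 GB)
5 GB → drive 1 (remaining 0 GB)
5 GB → drive 2 (remaining 1 GB)
6 GB → drive 5 (remaining 2 GB)
15 GB → drive 6 (remaining 1 GB)
6 drives × 16 GB = 96 GB; used 85 GB; unused 11 GB.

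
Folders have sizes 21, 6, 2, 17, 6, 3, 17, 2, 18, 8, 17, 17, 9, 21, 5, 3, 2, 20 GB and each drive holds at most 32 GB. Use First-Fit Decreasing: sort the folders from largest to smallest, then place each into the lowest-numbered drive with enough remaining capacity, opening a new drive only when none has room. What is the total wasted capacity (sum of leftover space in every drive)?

62

Sorted descending: 21, 21, 20, 18, 17, 17, 17, 17, 9, 8, 6, 6, 5, 3, 3, 2, 2, 2.
Put 21 GB in drive 1; 11 GB remain.
Put 21 GB in drive 2; 11 GB remain.
Put 20 GB in drive 3; 12 GB remain.
Put 18 GB in drive 4; 14 GB remain.
Put 17 GB in drive 5; 15 GB remain.
Put 17 GB in drive 6; 15 GB remain.
Put 17 GB in drive 7; 15 GB remain.
Put 17 GB in drive 8; 15 GB remain.
Put 9 GB in drive 1; 2 GB remain.
Put 8 GB in drive 2; 3 GB remain.
Put 6 GB in drive 3; 6 GB remain.
Put 6 GB in drive 3; 0 GB remain.
Put 5 GB in drive 4; 9 GB remain.
Put 3 GB in drive 2; 0 GB remain.
Put 3 GB in drive 4; 6 GB remain.
Put 2 GB in drive 1; 0 GB remain.
Put 2 GB in drive 4; 4 GB remain.
Put 2 GB in drive 4; 2 GB remain.
8 drives × 32 GB = 256 GB; used 194 GB; unused 62 GB.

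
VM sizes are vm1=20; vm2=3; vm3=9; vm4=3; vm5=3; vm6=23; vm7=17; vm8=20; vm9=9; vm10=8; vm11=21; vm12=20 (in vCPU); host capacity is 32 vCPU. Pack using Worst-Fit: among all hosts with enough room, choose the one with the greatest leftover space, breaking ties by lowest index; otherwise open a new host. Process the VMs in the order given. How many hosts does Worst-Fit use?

6

Put vm1 (20 vCPU) in host 1; 12 vCPU remain.
Put vm2 (3 vCPU) in host 1; 9 vCPU remain.
Put vm3 (9 vCPU) in host 1; 0 vCPU remain.
Put vm4 (3 vCPU) in host 2; 29 vCPU remain.
Put vm5 (3 vCPU) in host 2; 26 vCPU remain.
Put vm6 (23 vCPU) in host 2; 3 vCPU remain.
Put vm7 (17 vCPU) in host 3; 15 vCPU remain.
Put vm8 (20 vCPU) in host 4; 12 vCPU remain.
Put vm9 (9 vCPU) in host 3; 6 vCPU remain.
Put vm10 (8 vCPU) in host 4; 4 vCPU remain.
Put vm11 (21 vCPU) in host 5; 11 vCPU remain.
Put vm12 (20 vCPU) in host 6; 12 vCPU remain.
Final hosts: [20,3,9] [3,3,23] [17,9] [20,8] [21] [20].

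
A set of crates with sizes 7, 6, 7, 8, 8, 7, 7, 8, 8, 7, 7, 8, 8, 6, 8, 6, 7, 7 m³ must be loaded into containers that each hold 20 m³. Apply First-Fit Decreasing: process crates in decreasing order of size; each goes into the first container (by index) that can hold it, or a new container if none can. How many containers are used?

8

Sorted descending: 8, 8, 8, 8, 8, 8, 8, 7, 7, 7, 7, 7, 7, 7, 7, 6, 6, 6.
container 1: place 8 m³, 12 m³ left
container 1: place 8 m³, 4 m³ left
container 2: place 8 m³, 12 m³ left
container 2: place 8 m³, 4 m³ left
container 3: place 8 m³, 12 m³ left
container 3: place 8 m³, 4 m³ left
container 4: place 8 m³, 12 m³ left
container 4: place 7 m³, 5 m³ left
container 5: place 7 m³, 13 m³ left
container 5: place 7 m³, 6 m³ left
container 6: place 7 m³, 13 m³ left
container 6: place 7 m³, 6 m³ left
container 7: place 7 m³, 13 m³ left
container 7: place 7 m³, 6 m³ left
container 8: place 7 m³, 13 m³ left
container 5: place 6 m³, 0 m³ left
container 6: place 6 m³, 0 m³ left
container 7: place 6 m³, 0 m³ left
Final containers: [8,8] [8,8] [8,8] [8,7] [7,7,6] [7,7,6] [7,7,6] [7].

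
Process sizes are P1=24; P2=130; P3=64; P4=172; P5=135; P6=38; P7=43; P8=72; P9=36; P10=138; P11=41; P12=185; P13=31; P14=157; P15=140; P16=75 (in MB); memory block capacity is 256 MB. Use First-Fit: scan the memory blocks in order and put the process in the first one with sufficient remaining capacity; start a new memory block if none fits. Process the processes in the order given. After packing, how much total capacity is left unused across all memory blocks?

311

P1 (24 MB) → memory block 1 (remaining 232 MB)
P2 (130 MB) → memory block 1 (remaining 102 MB)
P3 (64 MB) → memory block 1 (remaining 38 MB)
P4 (172 MB) → memory block 2 (remaining 84 MB)
P5 (135 MB) → memory block 3 (remaining 121 MB)
P6 (38 MB) → memory block 1 (remaining 0 MB)
P7 (43 MB) → memory block 2 (remaining 41 MB)
P8 (72 MB) → memory block 3 (remaining 49 MB)
P9 (36 MB) → memory block 2 (remaining 5 MB)
P10 (138 MB) → memory block 4 (remaining 118 MB)
P11 (41 MB) → memory block 3 (remaining 8 MB)
P12 (185 MB) → memory block 5 (remaining 71 MB)
P13 (31 MB) → memory block 4 (remaining 87 MB)
P14 (157 MB) → memory block 6 (remaining 99 MB)
P15 (140 MB) → memory block 7 (remaining 116 MB)
P16 (75 MB) → memory block 4 (remaining 12 MB)
7 memory blocks × 256 MB = 1792 MB; used 1481 MB; unused 311 MB.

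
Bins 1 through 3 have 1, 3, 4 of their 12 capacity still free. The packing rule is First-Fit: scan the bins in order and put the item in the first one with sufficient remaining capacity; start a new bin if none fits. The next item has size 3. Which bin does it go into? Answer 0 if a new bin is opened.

2

Bins with room: bin 2 (3), bin 3 (4).
The first with room is bin 2.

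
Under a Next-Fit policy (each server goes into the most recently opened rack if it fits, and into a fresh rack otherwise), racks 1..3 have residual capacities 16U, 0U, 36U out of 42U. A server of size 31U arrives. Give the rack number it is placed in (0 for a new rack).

Next-Fit only looks at rack 3, which has 36U free.
31U fits there.

3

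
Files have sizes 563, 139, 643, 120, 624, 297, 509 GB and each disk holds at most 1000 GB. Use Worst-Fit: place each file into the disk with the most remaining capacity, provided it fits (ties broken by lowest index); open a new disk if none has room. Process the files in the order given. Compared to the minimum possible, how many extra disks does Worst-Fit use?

Worst-Fit: [563,139] [643,120] [624,297] [509] → 4 disks.
4 files exceed 500 GB (half the capacity), and no two of those can share a disk, so at least 4 disks are needed.
So 4 is already optimal.

0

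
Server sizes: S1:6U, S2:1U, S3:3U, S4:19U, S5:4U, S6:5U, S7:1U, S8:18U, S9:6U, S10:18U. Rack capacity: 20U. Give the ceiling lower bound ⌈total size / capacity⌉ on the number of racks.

5 racks

Total size = 6 + 1 + 3 + 19 + 4 + 5 + 1 + 18 + 6 + 18 = 81U.
⌈81 / 20⌉ = 5.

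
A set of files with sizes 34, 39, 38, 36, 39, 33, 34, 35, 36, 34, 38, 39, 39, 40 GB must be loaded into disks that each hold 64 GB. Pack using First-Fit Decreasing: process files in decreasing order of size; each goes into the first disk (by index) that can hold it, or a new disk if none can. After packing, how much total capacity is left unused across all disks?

Sorted descending: 40, 39, 39, 39, 39, 38, 38, 36, 36, 35, 34, 34, 34, 33.
disk 1: place 40 GB, 24 GB left
disk 2: place 39 GB, 25 GB left
disk 3: place 39 GB, 25 GB left
disk 4: place 39 GB, 25 GB left
disk 5: place 39 GB, 25 GB left
disk 6: place 38 GB, 26 GB left
disk 7: place 38 GB, 26 GB left
disk 8: place 36 GB, 28 GB left
disk 9: place 36 GB, 28 GB left
disk 10: place 35 GB, 29 GB left
disk 11: place 34 GB, 30 GB left
disk 12: place 34 GB, 30 GB left
disk 13: place 34 GB, 30 GB left
disk 14: place 33 GB, 31 GB left
14 disks × 64 GB = 896 GB; used 514 GB; unused 382 GB.

382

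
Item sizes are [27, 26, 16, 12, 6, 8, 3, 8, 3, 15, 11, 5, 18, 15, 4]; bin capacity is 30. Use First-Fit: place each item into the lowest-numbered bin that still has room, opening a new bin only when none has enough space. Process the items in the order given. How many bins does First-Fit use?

Put 27 in bin 1; 3 remain.
Put 26 in bin 2; 4 remain.
Put 16 in bin 3; 14 remain.
Put 12 in bin 3; 2 remain.
Put 6 in bin 4; 24 remain.
Put 8 in bin 4; 16 remain.
Put 3 in bin 1; 0 remain.
Put 8 in bin 4; 8 remain.
Put 3 in bin 2; 1 remain.
Put 15 in bin 5; 15 remain.
Put 11 in bin 5; 4 remain.
Put 5 in bin 4; 3 remain.
Put 18 in bin 6; 12 remain.
Put 15 in bin 7; 15 remain.
Put 4 in bin 5; 0 remain.
Final bins: [27,3] [26,3] [16,12] [6,8,8,5] [15,11,4] [18] [15].

7 bins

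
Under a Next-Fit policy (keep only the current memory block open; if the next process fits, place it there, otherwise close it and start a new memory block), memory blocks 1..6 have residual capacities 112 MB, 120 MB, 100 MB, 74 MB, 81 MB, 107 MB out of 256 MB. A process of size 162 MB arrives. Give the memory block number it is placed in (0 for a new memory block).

0

Next-Fit only looks at memory block 6, which has 107 MB free.
162 MB does not fit, so a new memory block is opened.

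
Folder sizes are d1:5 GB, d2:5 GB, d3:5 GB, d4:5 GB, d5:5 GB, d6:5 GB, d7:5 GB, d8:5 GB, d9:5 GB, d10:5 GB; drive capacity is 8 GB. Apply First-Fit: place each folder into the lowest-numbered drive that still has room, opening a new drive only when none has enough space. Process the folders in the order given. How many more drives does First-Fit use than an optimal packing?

First-Fit: [5] [5] [5] [5] [5] [5] [5] [5] [5] [5] → 10 drives.
10 folders exceed 4 GB (half the capacity), and no two of those can share a drive, so at least 10 drives are needed.
So 10 is already optimal.

0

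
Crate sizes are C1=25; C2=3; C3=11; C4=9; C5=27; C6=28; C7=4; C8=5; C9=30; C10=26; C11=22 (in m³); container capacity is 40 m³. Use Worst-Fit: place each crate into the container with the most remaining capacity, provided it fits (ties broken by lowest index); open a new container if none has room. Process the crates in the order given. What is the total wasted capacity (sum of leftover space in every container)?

50

C1 (25 m³) → container 1 (remaining 15 m³)
C2 (3 m³) → container 1 (remaining 12 m³)
C3 (11 m³) → container 1 (remaining 1 m³)
C4 (9 m³) → container 2 (remaining 31 m³)
C5 (27 m³) → container 2 (remaining 4 m³)
C6 (28 m³) → container 3 (remaining 12 m³)
C7 (4 m³) → container 3 (remaining 8 m³)
C8 (5 m³) → container 3 (remaining 3 m³)
C9 (30 m³) → container 4 (remaining 10 m³)
C10 (26 m³) → container 5 (remaining 14 m³)
C11 (22 m³) → container 6 (remaining 18 m³)
6 containers × 40 m³ = 240 m³; used 190 m³; unused 50 m³.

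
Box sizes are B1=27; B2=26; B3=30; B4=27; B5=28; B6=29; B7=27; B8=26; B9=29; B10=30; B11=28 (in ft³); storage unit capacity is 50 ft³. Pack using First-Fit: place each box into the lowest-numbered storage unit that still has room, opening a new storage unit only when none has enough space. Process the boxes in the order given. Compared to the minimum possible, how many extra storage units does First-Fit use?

First-Fit: [27] [26] [30] [27] [28] [29] [27] [26] [29] [30] [28] → 11 storage units.
11 boxes exceed 25 ft³ (half the capacity), and no two of those can share a storage unit, so at least 11 storage units are needed.
So 11 is already optimal.

0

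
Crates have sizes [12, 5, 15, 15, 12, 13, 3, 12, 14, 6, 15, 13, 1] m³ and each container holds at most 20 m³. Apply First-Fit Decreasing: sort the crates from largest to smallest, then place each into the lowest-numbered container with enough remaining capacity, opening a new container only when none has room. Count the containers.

9

Sorted descending: 15, 15, 15, 14, 13, 13, 12, 12, 12, 6, 5, 3, 1.
Put 15 m³ in container 1; 5 m³ remain.
Put 15 m³ in container 2; 5 m³ remain.
Put 15 m³ in container 3; 5 m³ remain.
Put 14 m³ in container 4; 6 m³ remain.
Put 13 m³ in container 5; 7 m³ remain.
Put 13 m³ in container 6; 7 m³ remain.
Put 12 m³ in container 7; 8 m³ remain.
Put 12 m³ in container 8; 8 m³ remain.
Put 12 m³ in container 9; 8 m³ remain.
Put 6 m³ in container 4; 0 m³ remain.
Put 5 m³ in container 1; 0 m³ remain.
Put 3 m³ in container 2; 2 m³ remain.
Put 1 m³ in container 2; 1 m³ remain.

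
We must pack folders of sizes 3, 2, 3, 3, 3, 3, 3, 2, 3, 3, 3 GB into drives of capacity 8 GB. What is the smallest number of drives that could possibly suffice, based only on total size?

4

Total size = 3 + 2 + 3 + 3 + 3 + 3 + 3 + 2 + 3 + 3 + 3 = 31 GB.
⌈31 / 8⌉ = 4.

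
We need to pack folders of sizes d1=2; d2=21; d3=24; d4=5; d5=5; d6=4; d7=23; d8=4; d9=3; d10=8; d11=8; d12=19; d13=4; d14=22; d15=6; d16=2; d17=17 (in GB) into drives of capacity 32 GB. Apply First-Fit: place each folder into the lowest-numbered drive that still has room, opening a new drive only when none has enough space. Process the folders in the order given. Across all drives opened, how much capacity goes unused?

d1 (2 GB) → drive 1 (remaining 30 GB)
d2 (21 GB) → drive 1 (remaining 9 GB)
d3 (24 GB) → drive 2 (remaining 8 GB)
d4 (5 GB) → drive 1 (remaining 4 GB)
d5 (5 GB) → drive 2 (remaining 3 GB)
d6 (4 GB) → drive 1 (remaining 0 GB)
d7 (23 GB) → drive 3 (remaining 9 GB)
d8 (4 GB) → drive 3 (remaining 5 GB)
d9 (3 GB) → drive 2 (remaining 0 GB)
d10 (8 GB) → drive 4 (remaining 24 GB)
d11 (8 GB) → drive 4 (remaining 16 GB)
d12 (19 GB) → drive 5 (remaining 13 GB)
d13 (4 GB) → drive 3 (remaining 1 GB)
d14 (22 GB) → drive 6 (remaining 10 GB)
d15 (6 GB) → drive 4 (remaining 10 GB)
d16 (2 GB) → drive 4 (remaining 8 GB)
d17 (17 GB) → drive 7 (remaining 15 GB)
7 drives × 32 GB = 224 GB; used 177 GB; unused 47 GB.

47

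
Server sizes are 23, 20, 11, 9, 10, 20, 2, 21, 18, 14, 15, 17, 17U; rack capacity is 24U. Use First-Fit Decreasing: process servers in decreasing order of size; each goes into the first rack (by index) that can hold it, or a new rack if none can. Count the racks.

Sorted descending: 23, 21, 20, 20, 18, 17, 17, 15, 14, 11, 10, 9, 2.
23U → rack 1 (remaining 1U)
21U → rack 2 (remaining 3U)
20U → rack 3 (remaining 4U)
20U → rack 4 (remaining 4U)
18U → rack 5 (remaining 6U)
17U → rack 6 (remaining 7U)
17U → rack 7 (remaining 7U)
15U → rack 8 (remaining 9U)
14U → rack 9 (remaining 10U)
11U → rack 10 (remaining 13U)
10U → rack 9 (remaining 0U)
9U → rack 8 (remaining 0U)
2U → rack 2 (remaining 1U)

10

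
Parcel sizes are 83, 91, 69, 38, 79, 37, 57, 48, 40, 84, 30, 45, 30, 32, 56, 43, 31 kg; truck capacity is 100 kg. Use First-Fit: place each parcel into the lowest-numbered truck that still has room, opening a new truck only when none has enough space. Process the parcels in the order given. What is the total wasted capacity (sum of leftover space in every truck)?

truck 1: place 83 kg, 17 kg left
truck 2: place 91 kg, 9 kg left
truck 3: place 69 kg, 31 kg left
truck 4: place 38 kg, 62 kg left
truck 5: place 79 kg, 21 kg left
truck 4: place 37 kg, 25 kg left
truck 6: place 57 kg, 43 kg left
truck 7: place 48 kg, 52 kg left
truck 6: place 40 kg, 3 kg left
truck 8: place 84 kg, 16 kg left
truck 3: place 30 kg, 1 kg left
truck 7: place 45 kg, 7 kg left
truck 9: place 30 kg, 70 kg left
truck 9: place 32 kg, 38 kg left
truck 10: place 56 kg, 44 kg left
truck 10: place 43 kg, 1 kg left
truck 9: place 31 kg, 7 kg left
10 trucks × 100 kg = 1000 kg; used 893 kg; unused 107 kg.

107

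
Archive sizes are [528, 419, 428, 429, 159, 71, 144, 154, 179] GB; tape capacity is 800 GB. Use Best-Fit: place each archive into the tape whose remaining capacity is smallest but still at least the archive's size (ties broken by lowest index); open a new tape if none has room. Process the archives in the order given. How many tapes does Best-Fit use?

4

Put 528 GB in tape 1; 272 GB remain.
Put 419 GB in tape 2; 381 GB remain.
Put 428 GB in tape 3; 372 GB remain.
Put 429 GB in tape 4; 371 GB remain.
Put 159 GB in tape 1; 113 GB remain.
Put 71 GB in tape 1; 42 GB remain.
Put 144 GB in tape 4; 227 GB remain.
Put 154 GB in tape 4; 73 GB remain.
Put 179 GB in tape 3; 193 GB remain.
Final tapes: [528,159,71] [419] [428,179] [429,144,154].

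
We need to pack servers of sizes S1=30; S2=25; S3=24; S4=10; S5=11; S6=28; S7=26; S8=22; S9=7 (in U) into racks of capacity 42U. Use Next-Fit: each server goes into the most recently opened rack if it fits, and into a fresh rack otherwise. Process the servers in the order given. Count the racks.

6

Put S1 (30U) in rack 1; 12U remain.
Put S2 (25U) in rack 2; 17U remain.
Put S3 (24U) in rack 3; 18U remain.
Put S4 (10U) in rack 3; 8U remain.
Put S5 (11U) in rack 4; 31U remain.
Put S6 (28U) in rack 4; 3U remain.
Put S7 (26U) in rack 5; 16U remain.
Put S8 (22U) in rack 6; 20U remain.
Put S9 (7U) in rack 6; 13U remain.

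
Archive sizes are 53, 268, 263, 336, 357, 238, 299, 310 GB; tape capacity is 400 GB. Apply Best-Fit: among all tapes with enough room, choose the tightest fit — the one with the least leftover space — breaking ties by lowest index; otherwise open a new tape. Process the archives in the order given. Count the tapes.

7

tape 1: place 53 GB, 347 GB left
tape 1: place 268 GB, 79 GB left
tape 2: place 263 GB, 137 GB left
tape 3: place 336 GB, 64 GB left
tape 4: place 357 GB, 43 GB left
tape 5: place 238 GB, 162 GB left
tape 6: place 299 GB, 101 GB left
tape 7: place 310 GB, 90 GB left
Final tapes: [53,268] [263] [336] [357] [238] [299] [310].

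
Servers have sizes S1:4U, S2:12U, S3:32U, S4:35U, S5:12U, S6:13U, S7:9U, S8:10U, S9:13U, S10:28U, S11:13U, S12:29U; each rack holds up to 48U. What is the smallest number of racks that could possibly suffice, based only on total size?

5 racks

Total size = 4 + 12 + 32 + 35 + 12 + 13 + 9 + 10 + 13 + 28 + 13 + 29 = 210U.
⌈210 / 48⌉ = 5.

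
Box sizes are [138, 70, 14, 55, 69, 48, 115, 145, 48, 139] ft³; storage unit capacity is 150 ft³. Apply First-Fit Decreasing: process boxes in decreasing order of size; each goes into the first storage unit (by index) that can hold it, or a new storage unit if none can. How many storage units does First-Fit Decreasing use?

Sorted descending: 145, 139, 138, 115, 70, 69, 55, 48, 48, 14.
Put 145 ft³ in storage unit 1; 5 ft³ remain.
Put 139 ft³ in storage unit 2; 11 ft³ remain.
Put 138 ft³ in storage unit 3; 12 ft³ remain.
Put 115 ft³ in storage unit 4; 35 ft³ remain.
Put 70 ft³ in storage unit 5; 80 ft³ remain.
Put 69 ft³ in storage unit 5; 11 ft³ remain.
Put 55 ft³ in storage unit 6; 95 ft³ remain.
Put 48 ft³ in storage unit 6; 47 ft³ remain.
Put 48 ft³ in storage unit 7; 102 ft³ remain.
Put 14 ft³ in storage unit 4; 21 ft³ remain.

7 storage units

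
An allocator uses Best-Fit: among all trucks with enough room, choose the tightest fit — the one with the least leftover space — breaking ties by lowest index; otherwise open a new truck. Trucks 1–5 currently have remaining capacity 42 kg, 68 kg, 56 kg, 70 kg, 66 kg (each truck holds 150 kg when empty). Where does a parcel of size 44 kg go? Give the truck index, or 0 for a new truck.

Trucks with room: truck 2 (68 kg), truck 3 (56 kg), truck 4 (70 kg), truck 5 (66 kg).
Tightest fit is truck 3 with 56 kg free.

3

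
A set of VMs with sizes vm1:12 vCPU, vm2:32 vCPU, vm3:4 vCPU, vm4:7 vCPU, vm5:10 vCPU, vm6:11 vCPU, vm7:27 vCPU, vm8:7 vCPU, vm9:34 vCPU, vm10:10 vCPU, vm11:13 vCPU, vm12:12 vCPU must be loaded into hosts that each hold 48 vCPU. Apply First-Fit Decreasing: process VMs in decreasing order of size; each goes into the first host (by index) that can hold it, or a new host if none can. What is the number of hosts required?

4

Sorted descending: 34, 32, 27, 13, 12, 12, 11, 10, 10, 7, 7, 4.
34 vCPU → host 1 (remaining 14 vCPU)
32 vCPU → host 2 (remaining 16 vCPU)
27 vCPU → host 3 (remaining 21 vCPU)
13 vCPU → host 1 (remaining 1 vCPU)
12 vCPU → host 2 (remaining 4 vCPU)
12 vCPU → host 3 (remaining 9 vCPU)
11 vCPU → host 4 (remaining 37 vCPU)
10 vCPU → host 4 (remaining 27 vCPU)
10 vCPU → host 4 (remaining 17 vCPU)
7 vCPU → host 3 (remaining 2 vCPU)
7 vCPU → host 4 (remaining 10 vCPU)
4 vCPU → host 2 (remaining 0 vCPU)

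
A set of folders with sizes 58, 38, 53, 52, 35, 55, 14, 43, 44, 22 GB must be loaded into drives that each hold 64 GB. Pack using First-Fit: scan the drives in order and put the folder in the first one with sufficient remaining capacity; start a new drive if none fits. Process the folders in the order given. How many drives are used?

drive 1: place 58 GB, 6 GB left
drive 2: place 38 GB, 26 GB left
drive 3: place 53 GB, 11 GB left
drive 4: place 52 GB, 12 GB left
drive 5: place 35 GB, 29 GB left
drive 6: place 55 GB, 9 GB left
drive 2: place 14 GB, 12 GB left
drive 7: place 43 GB, 21 GB left
drive 8: place 44 GB, 20 GB left
drive 5: place 22 GB, 7 GB left
Final drives: [58] [38,14] [53] [52] [35,22] [55] [43] [44].

8 drives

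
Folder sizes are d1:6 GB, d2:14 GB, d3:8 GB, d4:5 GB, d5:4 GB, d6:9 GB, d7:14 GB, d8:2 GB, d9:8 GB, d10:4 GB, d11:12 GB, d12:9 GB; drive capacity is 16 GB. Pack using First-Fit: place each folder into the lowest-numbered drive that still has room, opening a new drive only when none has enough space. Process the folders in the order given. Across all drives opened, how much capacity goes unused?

33

drive 1: place d1 (6 GB), 10 GB left
drive 2: place d2 (14 GB), 2 GB left
drive 1: place d3 (8 GB), 2 GB left
drive 3: place d4 (5 GB), 11 GB left
drive 3: place d5 (4 GB), 7 GB left
drive 4: place d6 (9 GB), 7 GB left
drive 5: place d7 (14 GB), 2 GB left
drive 1: place d8 (2 GB), 0 GB left
drive 6: place d9 (8 GB), 8 GB left
drive 3: place d10 (4 GB), 3 GB left
drive 7: place d11 (12 GB), 4 GB left
drive 8: place d12 (9 GB), 7 GB left
8 drives × 16 GB = 128 GB; used 95 GB; unused 33 GB.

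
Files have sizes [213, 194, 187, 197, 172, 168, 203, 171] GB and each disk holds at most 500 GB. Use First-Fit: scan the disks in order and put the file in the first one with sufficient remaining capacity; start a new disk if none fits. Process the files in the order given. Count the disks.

4 disks

213 GB → disk 1 (remaining 287 GB)
194 GB → disk 1 (remaining 93 GB)
187 GB → disk 2 (remaining 313 GB)
197 GB → disk 2 (remaining 116 GB)
172 GB → disk 3 (remaining 328 GB)
168 GB → disk 3 (remaining 160 GB)
203 GB → disk 4 (remaining 297 GB)
171 GB → disk 4 (remaining 126 GB)
Final disks: [213,194] [187,197] [172,168] [203,171].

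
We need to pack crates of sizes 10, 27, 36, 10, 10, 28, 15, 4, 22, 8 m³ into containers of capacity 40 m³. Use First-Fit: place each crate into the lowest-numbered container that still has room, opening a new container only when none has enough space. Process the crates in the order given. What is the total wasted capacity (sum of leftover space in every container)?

30

container 1: place 10 m³, 30 m³ left
container 1: place 27 m³, 3 m³ left
container 2: place 36 m³, 4 m³ left
container 3: place 10 m³, 30 m³ left
container 3: place 10 m³, 20 m³ left
container 4: place 28 m³, 12 m³ left
container 3: place 15 m³, 5 m³ left
container 2: place 4 m³, 0 m³ left
container 5: place 22 m³, 18 m³ left
container 4: place 8 m³, 4 m³ left
5 containers × 40 m³ = 200 m³; used 170 m³; unused 30 m³.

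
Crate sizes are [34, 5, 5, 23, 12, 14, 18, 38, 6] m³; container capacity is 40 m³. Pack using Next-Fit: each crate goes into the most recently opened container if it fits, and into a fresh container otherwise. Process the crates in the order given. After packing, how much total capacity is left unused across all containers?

34 m³ → container 1 (remaining 6 m³)
5 m³ → container 1 (remaining 1 m³)
5 m³ → container 2 (remaining 35 m³)
23 m³ → container 2 (remaining 12 m³)
12 m³ → container 2 (remaining 0 m³)
14 m³ → container 3 (remaining 26 m³)
18 m³ → container 3 (remaining 8 m³)
38 m³ → container 4 (remaining 2 m³)
6 m³ → container 5 (remaining 34 m³)
5 containers × 40 m³ = 200 m³; used 155 m³; unused 45 m³.

45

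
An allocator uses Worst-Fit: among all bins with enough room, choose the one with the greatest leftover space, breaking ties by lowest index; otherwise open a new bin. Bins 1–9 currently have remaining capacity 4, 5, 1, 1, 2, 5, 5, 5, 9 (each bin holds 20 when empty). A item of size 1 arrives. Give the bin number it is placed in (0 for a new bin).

9

Bins with room: bin 1 (4), bin 2 (5), bin 3 (1), bin 4 (1), bin 5 (2), bin 6 (5), bin 7 (5), bin 8 (5), bin 9 (9).
Most room is bin 9 with 9 free.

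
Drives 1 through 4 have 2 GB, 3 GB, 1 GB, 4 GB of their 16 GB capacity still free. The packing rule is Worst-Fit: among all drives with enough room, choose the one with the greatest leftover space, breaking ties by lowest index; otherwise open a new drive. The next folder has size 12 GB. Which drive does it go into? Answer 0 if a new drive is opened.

0

No drive has ≥ 12 GB free, so a new drive is opened.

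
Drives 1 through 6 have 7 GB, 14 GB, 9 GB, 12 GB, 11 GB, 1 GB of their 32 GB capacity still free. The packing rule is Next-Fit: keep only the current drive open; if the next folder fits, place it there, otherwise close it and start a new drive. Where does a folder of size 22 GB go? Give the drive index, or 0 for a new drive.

Next-Fit only looks at drive 6, which has 1 GB free.
22 GB does not fit, so a new drive is opened.

0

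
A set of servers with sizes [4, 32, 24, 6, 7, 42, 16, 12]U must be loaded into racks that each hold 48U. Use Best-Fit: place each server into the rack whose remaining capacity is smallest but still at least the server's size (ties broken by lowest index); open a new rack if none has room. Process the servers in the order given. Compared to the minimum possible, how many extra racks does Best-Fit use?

Best-Fit: [4,32,6] [24,7,16] [42] [12] → 4 racks.
Total size 143U; any packing needs at least ⌈143/48⌉ = 3 racks.
An optimal packing achieves that bound: [42,6] [32,16] [24,12,7,4] → 3 racks.
Excess: 4 − 3 = 1.

1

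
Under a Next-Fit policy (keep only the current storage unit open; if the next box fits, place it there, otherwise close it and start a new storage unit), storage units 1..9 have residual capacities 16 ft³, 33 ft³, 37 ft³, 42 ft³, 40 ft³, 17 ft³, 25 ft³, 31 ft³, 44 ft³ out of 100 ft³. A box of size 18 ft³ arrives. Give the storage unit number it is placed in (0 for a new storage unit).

Next-Fit only looks at storage unit 9, which has 44 ft³ free.
18 ft³ fits there.

9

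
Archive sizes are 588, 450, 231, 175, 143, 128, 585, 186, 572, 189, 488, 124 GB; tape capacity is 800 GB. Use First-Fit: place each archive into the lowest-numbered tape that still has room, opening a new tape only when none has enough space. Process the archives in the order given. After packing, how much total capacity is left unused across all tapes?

941

tape 1: place 588 GB, 212 GB left
tape 2: place 450 GB, 350 GB left
tape 2: place 231 GB, 119 GB left
tape 1: place 175 GB, 37 GB left
tape 3: place 143 GB, 657 GB left
tape 3: place 128 GB, 529 GB left
tape 4: place 585 GB, 215 GB left
tape 3: place 186 GB, 343 GB left
tape 5: place 572 GB, 228 GB left
tape 3: place 189 GB, 154 GB left
tape 6: place 488 GB, 312 GB left
tape 3: place 124 GB, 30 GB left
6 tapes × 800 GB = 4800 GB; used 3859 GB; unused 941 GB.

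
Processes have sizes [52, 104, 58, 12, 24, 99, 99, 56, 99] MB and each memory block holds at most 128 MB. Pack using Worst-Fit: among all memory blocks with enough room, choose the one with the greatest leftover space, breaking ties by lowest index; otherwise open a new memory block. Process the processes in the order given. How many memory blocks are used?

6

memory block 1: place 52 MB, 76 MB left
memory block 2: place 104 MB, 24 MB left
memory block 1: place 58 MB, 18 MB left
memory block 2: place 12 MB, 12 MB left
memory block 3: place 24 MB, 104 MB left
memory block 3: place 99 MB, 5 MB left
memory block 4: place 99 MB, 29 MB left
memory block 5: place 56 MB, 72 MB left
memory block 6: place 99 MB, 29 MB left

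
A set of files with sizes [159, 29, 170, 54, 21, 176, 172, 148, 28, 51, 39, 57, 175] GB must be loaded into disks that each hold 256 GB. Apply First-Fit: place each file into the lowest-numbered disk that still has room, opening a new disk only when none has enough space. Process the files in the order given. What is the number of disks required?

6

disk 1: place 159 GB, 97 GB left
disk 1: place 29 GB, 68 GB left
disk 2: place 170 GB, 86 GB left
disk 1: place 54 GB, 14 GB left
disk 2: place 21 GB, 65 GB left
disk 3: place 176 GB, 80 GB left
disk 4: place 172 GB, 84 GB left
disk 5: place 148 GB, 108 GB left
disk 2: place 28 GB, 37 GB left
disk 3: place 51 GB, 29 GB left
disk 4: place 39 GB, 45 GB left
disk 5: place 57 GB, 51 GB left
disk 6: place 175 GB, 81 GB left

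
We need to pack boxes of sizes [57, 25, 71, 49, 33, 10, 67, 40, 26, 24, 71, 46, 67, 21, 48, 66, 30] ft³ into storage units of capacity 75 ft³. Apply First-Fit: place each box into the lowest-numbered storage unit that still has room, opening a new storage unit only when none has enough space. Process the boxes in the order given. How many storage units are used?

12

Put 57 ft³ in storage unit 1; 18 ft³ remain.
Put 25 ft³ in storage unit 2; 50 ft³ remain.
Put 71 ft³ in storage unit 3; 4 ft³ remain.
Put 49 ft³ in storage unit 2; 1 ft³ remain.
Put 33 ft³ in storage unit 4; 42 ft³ remain.
Put 10 ft³ in storage unit 1; 8 ft³ remain.
Put 67 ft³ in storage unit 5; 8 ft³ remain.
Put 40 ft³ in storage unit 4; 2 ft³ remain.
Put 26 ft³ in storage unit 6; 49 ft³ remain.
Put 24 ft³ in storage unit 6; 25 ft³ remain.
Put 71 ft³ in storage unit 7; 4 ft³ remain.
Put 46 ft³ in storage unit 8; 29 ft³ remain.
Put 67 ft³ in storage unit 9; 8 ft³ remain.
Put 21 ft³ in storage unit 6; 4 ft³ remain.
Put 48 ft³ in storage unit 10; 27 ft³ remain.
Put 66 ft³ in storage unit 11; 9 ft³ remain.
Put 30 ft³ in storage unit 12; 45 ft³ remain.
Final storage units: [57,10] [25,49] [71] [33,40] [67] [26,24,21] [71] [46] [67] [48] [66] [30].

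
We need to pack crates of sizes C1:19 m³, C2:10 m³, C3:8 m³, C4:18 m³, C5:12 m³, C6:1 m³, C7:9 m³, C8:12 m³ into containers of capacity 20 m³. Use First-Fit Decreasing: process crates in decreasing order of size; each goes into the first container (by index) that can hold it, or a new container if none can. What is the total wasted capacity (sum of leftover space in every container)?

11

Sorted descending: 19, 18, 12, 12, 10, 9, 8, 1.
container 1: place 19 m³, 1 m³ left
container 2: place 18 m³, 2 m³ left
container 3: place 12 m³, 8 m³ left
container 4: place 12 m³, 8 m³ left
container 5: place 10 m³, 10 m³ left
container 5: place 9 m³, 1 m³ left
container 3: place 8 m³, 0 m³ left
container 1: place 1 m³, 0 m³ left
5 containers × 20 m³ = 100 m³; used 89 m³; unused 11 m³.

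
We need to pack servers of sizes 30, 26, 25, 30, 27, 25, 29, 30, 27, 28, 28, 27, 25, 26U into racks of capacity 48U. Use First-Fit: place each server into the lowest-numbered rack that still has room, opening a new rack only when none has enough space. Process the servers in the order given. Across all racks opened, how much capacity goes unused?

289

rack 1: place 30U, 18U left
rack 2: place 26U, 22U left
rack 3: place 25U, 23U left
rack 4: place 30U, 18U left
rack 5: place 27U, 21U left
rack 6: place 25U, 23U left
rack 7: place 29U, 19U left
rack 8: place 30U, 18U left
rack 9: place 27U, 21U left
rack 10: place 28U, 20U left
rack 11: place 28U, 20U left
rack 12: place 27U, 21U left
rack 13: place 25U, 23U left
rack 14: place 26U, 22U left
14 racks × 48U = 672U; used 383U; unused 289U.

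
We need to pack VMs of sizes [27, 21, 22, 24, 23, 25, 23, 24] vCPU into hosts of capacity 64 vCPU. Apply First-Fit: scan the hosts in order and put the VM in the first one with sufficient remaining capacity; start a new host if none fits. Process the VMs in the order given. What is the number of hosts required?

4 hosts

Put 27 vCPU in host 1; 37 vCPU remain.
Put 21 vCPU in host 1; 16 vCPU remain.
Put 22 vCPU in host 2; 42 vCPU remain.
Put 24 vCPU in host 2; 18 vCPU remain.
Put 23 vCPU in host 3; 41 vCPU remain.
Put 25 vCPU in host 3; 16 vCPU remain.
Put 23 vCPU in host 4; 41 vCPU remain.
Put 24 vCPU in host 4; 17 vCPU remain.
Final hosts: [27,21] [22,24] [23,25] [23,24].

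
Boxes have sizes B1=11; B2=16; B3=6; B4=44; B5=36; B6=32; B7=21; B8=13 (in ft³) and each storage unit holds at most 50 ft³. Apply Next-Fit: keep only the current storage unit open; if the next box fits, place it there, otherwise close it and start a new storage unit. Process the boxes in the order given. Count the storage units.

5 storage units

B1 (11 ft³) → storage unit 1 (remaining 39 ft³)
B2 (16 ft³) → storage unit 1 (remaining 23 ft³)
B3 (6 ft³) → storage unit 1 (remaining 17 ft³)
B4 (44 ft³) → storage unit 2 (remaining 6 ft³)
B5 (36 ft³) → storage unit 3 (remaining 14 ft³)
B6 (32 ft³) → storage unit 4 (remaining 18 ft³)
B7 (21 ft³) → storage unit 5 (remaining 29 ft³)
B8 (13 ft³) → storage unit 5 (remaining 16 ft³)
Final storage units: [11,16,6] [44] [36] [32] [21,13].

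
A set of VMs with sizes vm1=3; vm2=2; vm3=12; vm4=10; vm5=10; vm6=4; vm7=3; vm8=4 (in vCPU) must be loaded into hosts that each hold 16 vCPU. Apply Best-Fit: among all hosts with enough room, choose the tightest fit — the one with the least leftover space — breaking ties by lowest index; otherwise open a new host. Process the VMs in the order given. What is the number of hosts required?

4 hosts

Put vm1 (3 vCPU) in host 1; 13 vCPU remain.
Put vm2 (2 vCPU) in host 1; 11 vCPU remain.
Put vm3 (12 vCPU) in host 2; 4 vCPU remain.
Put vm4 (10 vCPU) in host 1; 1 vCPU remain.
Put vm5 (10 vCPU) in host 3; 6 vCPU remain.
Put vm6 (4 vCPU) in host 2; 0 vCPU remain.
Put vm7 (3 vCPU) in host 3; 3 vCPU remain.
Put vm8 (4 vCPU) in host 4; 12 vCPU remain.
Final hosts: [3,2,10] [12,4] [10,3] [4].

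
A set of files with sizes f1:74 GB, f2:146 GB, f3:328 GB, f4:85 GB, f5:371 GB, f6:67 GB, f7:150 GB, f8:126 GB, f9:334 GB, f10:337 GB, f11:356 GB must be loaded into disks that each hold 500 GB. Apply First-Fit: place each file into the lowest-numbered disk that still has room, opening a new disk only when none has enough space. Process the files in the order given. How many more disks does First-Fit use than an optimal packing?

First-Fit: [74,146,85,67,126] [328,150] [371] [334] [337] [356] → 6 disks.
Total size 2374 GB; any packing needs at least ⌈2374/500⌉ = 5 disks.
An optimal packing achieves that bound: [371,126] [356,85] [337,150] [334,146] [328,74,67] → 5 disks.
Excess: 6 − 5 = 1.

1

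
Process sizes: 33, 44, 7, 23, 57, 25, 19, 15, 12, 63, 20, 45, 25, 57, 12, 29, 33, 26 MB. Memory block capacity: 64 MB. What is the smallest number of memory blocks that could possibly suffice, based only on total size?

Total size = 33 + 44 + 7 + 23 + 57 + 25 + 19 + 15 + 12 + 63 + 20 + 45 + 25 + 57 + 12 + 29 + 33 + 26 = 545 MB.
⌈545 / 64⌉ = 9.

9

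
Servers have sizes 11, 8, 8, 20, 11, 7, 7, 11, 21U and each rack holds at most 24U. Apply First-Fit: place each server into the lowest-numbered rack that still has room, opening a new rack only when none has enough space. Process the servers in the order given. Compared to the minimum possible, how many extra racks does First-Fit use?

1

First-Fit: [11,8] [8,11] [20] [7,7] [11] [21] → 6 racks.
Total size 104U; any packing needs at least ⌈104/24⌉ = 5 racks.
An optimal packing achieves that bound: [21] [20] [11,11] [11,8] [8,7,7] → 5 racks.
Excess: 6 − 5 = 1.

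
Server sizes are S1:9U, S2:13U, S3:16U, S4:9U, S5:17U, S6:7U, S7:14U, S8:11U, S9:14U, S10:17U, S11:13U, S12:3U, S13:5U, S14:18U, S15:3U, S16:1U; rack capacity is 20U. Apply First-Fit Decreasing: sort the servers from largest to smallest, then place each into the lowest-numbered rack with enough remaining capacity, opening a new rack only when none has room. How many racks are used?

Sorted descending: 18, 17, 17, 16, 14, 14, 13, 13, 11, 9, 9, 7, 5, 3, 3, 1.
18U → rack 1 (remaining 2U)
17U → rack 2 (remaining 3U)
17U → rack 3 (remaining 3U)
16U → rack 4 (remaining 4U)
14U → rack 5 (remaining 6U)
14U → rack 6 (remaining 6U)
13U → rack 7 (remaining 7U)
13U → rack 8 (remaining 7U)
11U → rack 9 (remaining 9U)
9U → rack 9 (remaining 0U)
9U → rack 10 (remaining 11U)
7U → rack 7 (remaining 0U)
5U → rack 5 (remaining 1U)
3U → rack 2 (remaining 0U)
3U → rack 3 (remaining 0U)
1U → rack 1 (remaining 1U)

10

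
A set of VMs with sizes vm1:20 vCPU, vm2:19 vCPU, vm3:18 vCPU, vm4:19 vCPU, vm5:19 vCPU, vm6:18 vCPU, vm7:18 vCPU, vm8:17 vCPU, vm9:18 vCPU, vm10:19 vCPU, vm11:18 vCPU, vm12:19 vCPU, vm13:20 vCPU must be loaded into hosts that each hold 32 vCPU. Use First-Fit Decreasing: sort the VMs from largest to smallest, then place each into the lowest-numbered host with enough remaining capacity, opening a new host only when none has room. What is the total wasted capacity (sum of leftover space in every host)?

Sorted descending: 20, 20, 19, 19, 19, 19, 19, 18, 18, 18, 18, 18, 17.
20 vCPU → host 1 (remaining 12 vCPU)
20 vCPU → host 2 (remaining 12 vCPU)
19 vCPU → host 3 (remaining 13 vCPU)
19 vCPU → host 4 (remaining 13 vCPU)
19 vCPU → host 5 (remaining 13 vCPU)
19 vCPU → host 6 (remaining 13 vCPU)
19 vCPU → host 7 (remaining 13 vCPU)
18 vCPU → host 8 (remaining 14 vCPU)
18 vCPU → host 9 (remaining 14 vCPU)
18 vCPU → host 10 (remaining 14 vCPU)
18 vCPU → host 11 (remaining 14 vCPU)
18 vCPU → host 12 (remaining 14 vCPU)
17 vCPU → host 13 (remaining 15 vCPU)
13 hosts × 32 vCPU = 416 vCPU; used 242 vCPU; unused 174 vCPU.

174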